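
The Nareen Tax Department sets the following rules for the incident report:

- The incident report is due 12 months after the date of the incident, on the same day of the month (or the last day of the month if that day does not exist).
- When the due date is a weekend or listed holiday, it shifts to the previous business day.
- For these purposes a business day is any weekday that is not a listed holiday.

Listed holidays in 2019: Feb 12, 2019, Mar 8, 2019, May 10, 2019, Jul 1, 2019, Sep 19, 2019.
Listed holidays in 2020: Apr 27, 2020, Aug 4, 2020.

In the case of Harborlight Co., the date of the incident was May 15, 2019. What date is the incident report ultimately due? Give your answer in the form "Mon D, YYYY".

12 months after May 15, 2019, on the same day of the month, is May 15, 2020.
May 15, 2020 is a Friday and not a listed holiday, so it stands.
So the filing is due May 15, 2020.

May 15, 2020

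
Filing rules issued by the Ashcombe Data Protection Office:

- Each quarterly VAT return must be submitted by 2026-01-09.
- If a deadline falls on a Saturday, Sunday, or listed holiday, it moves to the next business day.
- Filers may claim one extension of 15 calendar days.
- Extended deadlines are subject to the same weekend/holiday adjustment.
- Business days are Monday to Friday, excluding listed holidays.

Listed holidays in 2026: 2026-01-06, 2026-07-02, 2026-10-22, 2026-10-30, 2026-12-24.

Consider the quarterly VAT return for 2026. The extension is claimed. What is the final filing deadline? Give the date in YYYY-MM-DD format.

The stated deadline is 2026-01-09.
2026-01-09 (Friday) is already a business day.
Add the 15 calendar-day extension to 2026-01-09: 2026-01-24.
2026-01-24 falls on a Saturday. Rolling to the next business day gives 2026-01-26, a Monday.
Deadline: 2026-01-26.

2026-01-26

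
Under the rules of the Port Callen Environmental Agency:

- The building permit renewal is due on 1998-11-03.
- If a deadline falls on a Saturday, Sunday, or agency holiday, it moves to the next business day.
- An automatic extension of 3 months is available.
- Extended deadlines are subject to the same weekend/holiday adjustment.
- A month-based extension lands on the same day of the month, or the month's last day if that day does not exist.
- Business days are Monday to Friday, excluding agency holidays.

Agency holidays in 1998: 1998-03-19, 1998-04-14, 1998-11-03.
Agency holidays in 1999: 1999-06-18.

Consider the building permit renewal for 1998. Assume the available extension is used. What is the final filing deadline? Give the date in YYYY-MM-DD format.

1999-02-04

Start from the fixed due date, 1998-11-03.
1998-11-03 is a listed holiday, so it moves to the next business day, 1998-11-04 (Wednesday).
The 3 months extension carries 1998-11-04 to 1999-02-04.
1999-02-04 (Thursday) is already a business day.
Deadline: 1999-02-04.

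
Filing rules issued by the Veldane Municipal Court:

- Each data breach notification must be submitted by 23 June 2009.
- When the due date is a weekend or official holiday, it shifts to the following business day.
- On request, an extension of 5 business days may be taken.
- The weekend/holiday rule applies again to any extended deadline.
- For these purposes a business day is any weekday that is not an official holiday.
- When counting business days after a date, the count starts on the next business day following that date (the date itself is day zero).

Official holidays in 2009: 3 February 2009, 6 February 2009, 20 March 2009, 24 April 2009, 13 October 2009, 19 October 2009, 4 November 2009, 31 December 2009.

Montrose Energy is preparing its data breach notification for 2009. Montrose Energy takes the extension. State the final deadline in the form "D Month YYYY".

Start from the fixed due date, 23 June 2009.
23 June 2009 is a Tuesday and not a listed holiday, so it stands.
Applying the 5-business-day extension: 5 business days after 23 June 2009 is 30 June 2009.
30 June 2009 falls on a Tuesday, which is a business day, so no adjustment is needed.
The final due date is 30 June 2009.

30 June 2009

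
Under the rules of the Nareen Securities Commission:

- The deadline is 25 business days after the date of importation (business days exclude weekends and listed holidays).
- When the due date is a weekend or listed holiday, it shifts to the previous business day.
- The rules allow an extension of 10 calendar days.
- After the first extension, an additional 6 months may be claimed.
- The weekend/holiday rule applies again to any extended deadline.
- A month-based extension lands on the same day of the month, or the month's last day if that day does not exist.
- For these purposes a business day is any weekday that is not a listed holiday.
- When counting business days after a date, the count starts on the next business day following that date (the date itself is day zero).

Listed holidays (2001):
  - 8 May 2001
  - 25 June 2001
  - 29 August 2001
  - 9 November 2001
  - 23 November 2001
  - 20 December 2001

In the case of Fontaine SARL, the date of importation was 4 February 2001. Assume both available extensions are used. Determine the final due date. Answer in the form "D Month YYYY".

19 September 2001

25 business days after 4 February 2001, excluding weekends and holidays, is 9 March 2001.
Since 9 March 2001 is a Friday and not a holiday, the date is unchanged.
Add the 10 calendar-day extension to 9 March 2001: 19 March 2001.
19 March 2001 (Monday) is already a business day.
Applying the 6 months extension: 6 months after 19 March 2001 is 19 September 2001.
19 September 2001 (Wednesday) is already a business day.
The final due date is 19 September 2001.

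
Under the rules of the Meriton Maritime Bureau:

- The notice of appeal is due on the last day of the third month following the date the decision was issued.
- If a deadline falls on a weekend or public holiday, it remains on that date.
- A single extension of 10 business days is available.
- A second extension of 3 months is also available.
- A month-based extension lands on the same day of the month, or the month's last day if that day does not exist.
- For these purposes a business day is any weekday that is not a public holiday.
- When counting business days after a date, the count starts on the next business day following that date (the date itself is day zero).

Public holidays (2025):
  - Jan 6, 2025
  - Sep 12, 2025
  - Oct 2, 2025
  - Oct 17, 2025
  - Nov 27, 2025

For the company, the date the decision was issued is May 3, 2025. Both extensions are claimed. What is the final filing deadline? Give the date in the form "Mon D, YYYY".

3 months after May 3, 2025 falls in August 2025; the last day of that month is Aug 31, 2025.
No adjustment is made for weekends or holidays, so Aug 31, 2025 stands.
Applying the 10-business-day extension: 10 business days after Aug 31, 2025 is Sep 15, 2025.
Sep 15, 2025 falls on a Monday. The rules make no weekend/holiday allowance, so it remains Sep 15, 2025.
Applying the 3 months extension: 3 months after Sep 15, 2025 is Dec 15, 2025.
Dec 15, 2025 is a Monday; no weekend or holiday adjustment applies.
Deadline: Dec 15, 2025.

Dec 15, 2025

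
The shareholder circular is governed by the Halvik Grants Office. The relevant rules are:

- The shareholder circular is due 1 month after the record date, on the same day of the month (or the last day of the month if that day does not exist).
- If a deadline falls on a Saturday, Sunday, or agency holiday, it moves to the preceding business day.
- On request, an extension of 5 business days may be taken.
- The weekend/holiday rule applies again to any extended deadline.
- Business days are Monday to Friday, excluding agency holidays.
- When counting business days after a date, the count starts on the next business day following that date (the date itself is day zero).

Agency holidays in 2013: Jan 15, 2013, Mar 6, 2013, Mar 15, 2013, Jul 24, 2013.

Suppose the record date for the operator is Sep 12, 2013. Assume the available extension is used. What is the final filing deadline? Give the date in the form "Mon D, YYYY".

Moving 1 month forward from Sep 12, 2013 on the corresponding day gives Oct 12, 2013.
Because Oct 12, 2013 is a Saturday, the deadline becomes Oct 11, 2013 (Friday).
Counting 5 further business days from Oct 11, 2013 reaches Oct 18, 2013.
Oct 18, 2013 (Friday) is already a business day.
Final deadline: Oct 18, 2013.

Oct 18, 2013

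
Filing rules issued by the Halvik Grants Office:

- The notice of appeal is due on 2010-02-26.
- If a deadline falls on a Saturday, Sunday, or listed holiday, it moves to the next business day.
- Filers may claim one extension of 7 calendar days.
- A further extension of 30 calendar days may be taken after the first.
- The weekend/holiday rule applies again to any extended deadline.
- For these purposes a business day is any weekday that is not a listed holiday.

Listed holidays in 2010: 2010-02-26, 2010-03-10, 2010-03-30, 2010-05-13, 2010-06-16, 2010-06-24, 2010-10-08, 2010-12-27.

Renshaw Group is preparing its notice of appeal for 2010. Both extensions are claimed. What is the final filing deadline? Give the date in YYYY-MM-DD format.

Start from the fixed due date, 2010-02-26.
2010-02-26 is a listed holiday, so it moves to the next business day, 2010-03-01 (Monday).
Applying the 7-calendar-day extension: 2010-03-01 + 7 days = 2010-03-08.
2010-03-08 is a Monday and not a listed holiday, so it stands.
Add the 30 calendar-day extension to 2010-03-08: 2010-04-07.
Since 2010-04-07 is a Wednesday and not a holiday, the date is unchanged.
Final deadline: 2010-04-07.

2010-04-07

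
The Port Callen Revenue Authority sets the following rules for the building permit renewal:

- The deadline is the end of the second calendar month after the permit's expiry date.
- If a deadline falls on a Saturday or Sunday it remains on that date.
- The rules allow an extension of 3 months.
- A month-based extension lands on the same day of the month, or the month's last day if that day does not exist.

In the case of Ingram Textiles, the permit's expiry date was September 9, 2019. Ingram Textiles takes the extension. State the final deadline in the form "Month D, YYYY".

2 months after September 9, 2019 falls in November 2019; the last day of that month is November 30, 2019.
November 30, 2019 falls on a Saturday. The rules make no weekend/holiday allowance, so it remains November 30, 2019.
Add 3 months to November 30, 2019: February 29, 2020 (day 30 does not exist in February, so the month's last day is used).
February 29, 2020 is a Saturday; no weekend or holiday adjustment applies.
So the filing is due February 29, 2020.

February 29, 2020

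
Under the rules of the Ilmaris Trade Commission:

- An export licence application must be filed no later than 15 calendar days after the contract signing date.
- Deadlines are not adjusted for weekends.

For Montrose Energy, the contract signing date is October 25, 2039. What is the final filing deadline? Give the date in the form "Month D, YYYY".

November 9, 2039

15 calendar days after October 25, 2039 is November 9, 2039.
November 9, 2039 falls on a Wednesday. The rules make no weekend/holiday allowance, so it remains November 9, 2039.
Final deadline: November 9, 2039.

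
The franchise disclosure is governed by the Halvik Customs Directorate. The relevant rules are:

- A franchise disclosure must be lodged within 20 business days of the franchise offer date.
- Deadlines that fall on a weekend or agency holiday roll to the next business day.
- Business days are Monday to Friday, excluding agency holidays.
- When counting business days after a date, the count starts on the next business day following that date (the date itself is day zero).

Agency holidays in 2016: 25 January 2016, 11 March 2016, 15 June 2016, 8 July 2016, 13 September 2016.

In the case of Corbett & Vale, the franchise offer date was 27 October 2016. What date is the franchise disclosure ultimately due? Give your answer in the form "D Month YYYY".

Counting 20 business days after 27 October 2016 (skipping weekends and listed holidays) reaches 24 November 2016.
24 November 2016 is a Thursday and not a listed holiday, so it stands.
The final due date is 24 November 2016.

24 November 2016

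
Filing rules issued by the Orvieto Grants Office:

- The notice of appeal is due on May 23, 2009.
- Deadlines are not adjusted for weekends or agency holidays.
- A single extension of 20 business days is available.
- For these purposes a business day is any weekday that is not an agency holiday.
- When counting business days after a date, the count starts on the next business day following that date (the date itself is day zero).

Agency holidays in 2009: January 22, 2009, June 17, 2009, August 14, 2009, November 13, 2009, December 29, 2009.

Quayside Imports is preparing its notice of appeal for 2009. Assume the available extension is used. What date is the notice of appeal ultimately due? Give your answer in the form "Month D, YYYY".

The stated deadline is May 23, 2009.
May 23, 2009 falls on a Saturday. The rules make no weekend/holiday allowance, so it remains May 23, 2009.
Applying the 20-business-day extension: 20 business days after May 23, 2009 is June 22, 2009.
June 22, 2009 falls on a Monday. The rules make no weekend/holiday allowance, so it remains June 22, 2009.
Final deadline: June 22, 2009.

June 22, 2009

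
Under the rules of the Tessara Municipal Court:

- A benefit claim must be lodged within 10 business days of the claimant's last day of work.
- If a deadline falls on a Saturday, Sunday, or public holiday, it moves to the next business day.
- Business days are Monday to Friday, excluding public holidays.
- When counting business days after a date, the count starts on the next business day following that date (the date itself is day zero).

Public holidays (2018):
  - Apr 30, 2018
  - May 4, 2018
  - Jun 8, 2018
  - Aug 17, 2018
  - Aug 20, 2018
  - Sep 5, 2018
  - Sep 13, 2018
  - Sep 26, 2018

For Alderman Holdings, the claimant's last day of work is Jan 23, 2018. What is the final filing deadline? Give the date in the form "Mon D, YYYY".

Feb 6, 2018

Counting 10 business days after Jan 23, 2018 (skipping weekends and listed holidays) reaches Feb 6, 2018.
Since Feb 6, 2018 is a Tuesday and not a holiday, the date is unchanged.
Deadline: Feb 6, 2018.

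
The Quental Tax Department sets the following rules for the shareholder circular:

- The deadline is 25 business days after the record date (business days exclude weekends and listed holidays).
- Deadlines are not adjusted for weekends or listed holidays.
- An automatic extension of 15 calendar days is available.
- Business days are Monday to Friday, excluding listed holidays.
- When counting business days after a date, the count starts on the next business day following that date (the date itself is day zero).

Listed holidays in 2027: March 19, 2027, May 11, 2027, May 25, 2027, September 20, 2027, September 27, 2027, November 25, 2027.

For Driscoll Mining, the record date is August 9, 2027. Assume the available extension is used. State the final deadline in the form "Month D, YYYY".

September 28, 2027

Counting 25 business days after August 9, 2027 (skipping weekends and listed holidays) reaches September 13, 2027.
September 13, 2027 falls on a Monday. The rules make no weekend/holiday allowance, so it remains September 13, 2027.
Applying the 15-calendar-day extension: September 13, 2027 + 15 days = September 28, 2027.
No adjustment is made for weekends or holidays, so September 28, 2027 stands.
Final deadline: September 28, 2027.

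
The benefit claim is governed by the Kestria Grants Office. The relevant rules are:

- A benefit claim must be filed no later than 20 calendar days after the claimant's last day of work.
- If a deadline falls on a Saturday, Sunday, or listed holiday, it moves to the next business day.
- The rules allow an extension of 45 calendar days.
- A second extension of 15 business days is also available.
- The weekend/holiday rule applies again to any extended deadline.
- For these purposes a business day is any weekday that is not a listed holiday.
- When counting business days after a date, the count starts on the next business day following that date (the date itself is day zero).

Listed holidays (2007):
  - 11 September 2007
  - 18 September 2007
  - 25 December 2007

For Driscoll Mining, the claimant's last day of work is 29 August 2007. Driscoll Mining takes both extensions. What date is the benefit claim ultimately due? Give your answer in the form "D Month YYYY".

26 November 2007

From 29 August 2007, 20 calendar days later is 18 September 2007.
18 September 2007 is a listed holiday, so it moves to the next business day, 19 September 2007 (Wednesday).
The 45-calendar-day extension moves the deadline from 19 September 2007 to 3 November 2007.
3 November 2007 falls on a Saturday. Rolling to the next business day gives 5 November 2007, a Monday.
Counting 15 further business days from 5 November 2007 reaches 26 November 2007.
26 November 2007 is a Monday and not a listed holiday, so it stands.
Final deadline: 26 November 2007.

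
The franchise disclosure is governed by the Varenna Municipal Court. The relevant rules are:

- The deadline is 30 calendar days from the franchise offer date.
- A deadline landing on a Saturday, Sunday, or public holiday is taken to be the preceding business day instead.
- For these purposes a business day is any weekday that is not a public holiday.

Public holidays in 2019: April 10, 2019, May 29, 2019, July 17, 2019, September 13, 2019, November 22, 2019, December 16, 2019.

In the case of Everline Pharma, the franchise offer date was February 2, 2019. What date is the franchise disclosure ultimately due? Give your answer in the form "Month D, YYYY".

March 4, 2019

Trigger date February 2, 2019 + 30 calendar days = March 4, 2019.
March 4, 2019 is a Monday and not a listed holiday, so it stands.
The final due date is March 4, 2019.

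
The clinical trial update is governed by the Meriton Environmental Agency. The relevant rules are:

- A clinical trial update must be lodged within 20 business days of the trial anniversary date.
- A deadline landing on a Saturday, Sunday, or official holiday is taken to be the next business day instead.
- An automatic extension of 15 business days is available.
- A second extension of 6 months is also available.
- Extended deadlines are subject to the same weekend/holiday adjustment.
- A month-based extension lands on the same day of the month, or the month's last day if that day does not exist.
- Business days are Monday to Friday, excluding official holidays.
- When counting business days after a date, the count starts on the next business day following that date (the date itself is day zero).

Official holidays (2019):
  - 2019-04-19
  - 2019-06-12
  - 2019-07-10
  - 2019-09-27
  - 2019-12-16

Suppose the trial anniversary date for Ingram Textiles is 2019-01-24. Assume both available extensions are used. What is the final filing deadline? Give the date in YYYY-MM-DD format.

20 business days after 2019-01-24, excluding weekends and holidays, is 2019-02-21.
2019-02-21 is a Thursday and not a listed holiday, so it stands.
The 15-business-day extension runs from 2019-02-21 to 2019-03-14.
2019-03-14 falls on a Thursday, which is a business day, so no adjustment is needed.
Add 6 months to 2019-03-14: 2019-09-14.
Because 2019-09-14 is a Saturday, the deadline becomes 2019-09-16 (Monday).
Deadline: 2019-09-16.

2019-09-16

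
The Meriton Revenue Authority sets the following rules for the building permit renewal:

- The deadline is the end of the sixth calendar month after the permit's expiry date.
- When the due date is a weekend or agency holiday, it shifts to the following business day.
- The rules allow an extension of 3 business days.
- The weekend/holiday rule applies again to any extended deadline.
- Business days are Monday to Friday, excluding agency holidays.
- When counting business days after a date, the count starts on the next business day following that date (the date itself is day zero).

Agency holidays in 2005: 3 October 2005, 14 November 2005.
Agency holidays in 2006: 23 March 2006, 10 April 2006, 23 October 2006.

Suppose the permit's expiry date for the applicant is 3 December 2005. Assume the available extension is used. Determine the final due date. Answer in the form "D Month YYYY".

6 months after 3 December 2005 falls in June 2006; the last day of that month is 30 June 2006.
Since 30 June 2006 is a Friday and not a holiday, the date is unchanged.
Counting 3 further business days from 30 June 2006 reaches 5 July 2006.
5 July 2006 is a Wednesday and not a listed holiday, so it stands.
Deadline: 5 July 2006.

5 July 2006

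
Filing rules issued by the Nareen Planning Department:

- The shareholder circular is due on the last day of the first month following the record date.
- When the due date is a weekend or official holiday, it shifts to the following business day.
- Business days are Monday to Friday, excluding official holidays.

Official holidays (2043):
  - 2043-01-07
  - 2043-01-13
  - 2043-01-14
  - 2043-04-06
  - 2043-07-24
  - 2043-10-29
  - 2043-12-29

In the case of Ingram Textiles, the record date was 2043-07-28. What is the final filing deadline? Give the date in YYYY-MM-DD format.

The first month after 2043-07-28 is August 2043, whose last day is 2043-08-31.
2043-08-31 is a Monday and not a listed holiday, so it stands.
The final due date is 2043-08-31.

2043-08-31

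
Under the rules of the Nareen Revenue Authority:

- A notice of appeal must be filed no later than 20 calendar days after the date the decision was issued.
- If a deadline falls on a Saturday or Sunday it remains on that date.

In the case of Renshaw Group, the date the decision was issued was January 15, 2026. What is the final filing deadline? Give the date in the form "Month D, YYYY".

February 4, 2026

20 calendar days after January 15, 2026 is February 4, 2026.
February 4, 2026 falls on a Wednesday. The rules make no weekend/holiday allowance, so it remains February 4, 2026.
Final deadline: February 4, 2026.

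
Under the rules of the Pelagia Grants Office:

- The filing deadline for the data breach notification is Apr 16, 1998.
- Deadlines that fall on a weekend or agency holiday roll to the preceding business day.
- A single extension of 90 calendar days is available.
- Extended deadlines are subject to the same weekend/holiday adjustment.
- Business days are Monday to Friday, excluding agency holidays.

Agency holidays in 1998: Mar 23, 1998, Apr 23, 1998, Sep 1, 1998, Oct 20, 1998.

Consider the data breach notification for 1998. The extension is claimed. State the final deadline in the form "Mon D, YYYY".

The stated deadline is Apr 16, 1998.
Since Apr 16, 1998 is a Thursday and not a holiday, the date is unchanged.
Add the 90 calendar-day extension to Apr 16, 1998: Jul 15, 1998.
Jul 15, 1998 (Wednesday) is already a business day.
Final deadline: Jul 15, 1998.

Jul 15, 1998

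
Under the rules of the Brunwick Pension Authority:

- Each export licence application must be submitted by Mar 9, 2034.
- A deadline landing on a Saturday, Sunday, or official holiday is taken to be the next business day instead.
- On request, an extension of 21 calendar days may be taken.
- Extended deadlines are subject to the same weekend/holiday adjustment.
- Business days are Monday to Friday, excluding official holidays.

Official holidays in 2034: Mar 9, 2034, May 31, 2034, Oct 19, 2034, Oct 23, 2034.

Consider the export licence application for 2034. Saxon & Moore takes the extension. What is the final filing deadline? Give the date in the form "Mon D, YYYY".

Mar 31, 2034

Start from the fixed due date, Mar 9, 2034.
Mar 9, 2034 falls on a listed holiday. Rolling to the next business day gives Mar 10, 2034, a Friday.
Applying the 21-calendar-day extension: Mar 10, 2034 + 21 days = Mar 31, 2034.
Since Mar 31, 2034 is a Friday and not a holiday, the date is unchanged.
Deadline: Mar 31, 2034.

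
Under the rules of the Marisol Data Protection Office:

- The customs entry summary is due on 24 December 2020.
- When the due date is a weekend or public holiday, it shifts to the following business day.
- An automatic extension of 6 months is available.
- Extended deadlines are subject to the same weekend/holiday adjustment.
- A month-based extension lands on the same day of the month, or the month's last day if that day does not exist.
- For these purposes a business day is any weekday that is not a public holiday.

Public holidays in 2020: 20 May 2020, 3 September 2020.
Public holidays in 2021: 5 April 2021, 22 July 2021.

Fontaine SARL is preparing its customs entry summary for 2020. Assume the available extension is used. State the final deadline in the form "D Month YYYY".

24 June 2021

The stated deadline is 24 December 2020.
Since 24 December 2020 is a Thursday and not a holiday, the date is unchanged.
The 6 months extension carries 24 December 2020 to 24 June 2021.
Since 24 June 2021 is a Thursday and not a holiday, the date is unchanged.
The final due date is 24 June 2021.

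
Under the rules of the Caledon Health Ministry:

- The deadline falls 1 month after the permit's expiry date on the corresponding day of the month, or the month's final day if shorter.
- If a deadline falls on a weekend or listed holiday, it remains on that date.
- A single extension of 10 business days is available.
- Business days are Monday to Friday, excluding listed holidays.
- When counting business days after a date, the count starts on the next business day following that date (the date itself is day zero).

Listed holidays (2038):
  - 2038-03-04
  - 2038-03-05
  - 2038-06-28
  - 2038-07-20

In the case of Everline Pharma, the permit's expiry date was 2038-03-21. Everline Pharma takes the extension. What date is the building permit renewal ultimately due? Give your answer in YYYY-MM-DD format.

Moving 1 month forward from 2038-03-21 on the corresponding day gives 2038-04-21.
2038-04-21 falls on a Wednesday. The rules make no weekend/holiday allowance, so it remains 2038-04-21.
The 10-business-day extension runs from 2038-04-21 to 2038-05-05.
2038-05-05 is a Wednesday; no weekend or holiday adjustment applies.
The final due date is 2038-05-05.

2038-05-05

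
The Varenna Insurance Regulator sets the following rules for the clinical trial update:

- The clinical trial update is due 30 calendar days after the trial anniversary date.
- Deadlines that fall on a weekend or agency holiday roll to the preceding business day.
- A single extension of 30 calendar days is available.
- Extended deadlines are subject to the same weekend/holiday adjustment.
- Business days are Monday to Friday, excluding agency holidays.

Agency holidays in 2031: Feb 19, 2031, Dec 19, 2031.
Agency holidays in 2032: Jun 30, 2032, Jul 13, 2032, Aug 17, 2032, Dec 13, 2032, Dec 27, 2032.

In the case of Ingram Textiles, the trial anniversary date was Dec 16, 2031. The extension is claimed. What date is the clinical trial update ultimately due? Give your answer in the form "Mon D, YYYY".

Feb 13, 2032

Trigger date Dec 16, 2031 + 30 calendar days = Jan 15, 2032.
Since Jan 15, 2032 is a Thursday and not a holiday, the date is unchanged.
With the 30-day extension, Jan 15, 2032 becomes Feb 14, 2032.
Because Feb 14, 2032 is a Saturday, the deadline becomes Feb 13, 2032 (Friday).
So the filing is due Feb 13, 2032.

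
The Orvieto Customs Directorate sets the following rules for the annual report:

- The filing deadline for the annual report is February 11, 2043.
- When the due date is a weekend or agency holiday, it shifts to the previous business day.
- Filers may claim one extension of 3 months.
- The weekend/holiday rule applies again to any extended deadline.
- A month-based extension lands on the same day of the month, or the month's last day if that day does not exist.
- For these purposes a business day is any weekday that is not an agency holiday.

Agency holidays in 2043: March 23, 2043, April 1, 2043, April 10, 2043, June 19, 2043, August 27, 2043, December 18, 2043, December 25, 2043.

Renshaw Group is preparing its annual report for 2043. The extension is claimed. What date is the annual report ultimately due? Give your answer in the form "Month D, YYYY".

May 11, 2043

The stated deadline is February 11, 2043.
Since February 11, 2043 is a Wednesday and not a holiday, the date is unchanged.
Applying the 3 months extension: 3 months after February 11, 2043 is May 11, 2043.
May 11, 2043 (Monday) is already a business day.
So the filing is due May 11, 2043.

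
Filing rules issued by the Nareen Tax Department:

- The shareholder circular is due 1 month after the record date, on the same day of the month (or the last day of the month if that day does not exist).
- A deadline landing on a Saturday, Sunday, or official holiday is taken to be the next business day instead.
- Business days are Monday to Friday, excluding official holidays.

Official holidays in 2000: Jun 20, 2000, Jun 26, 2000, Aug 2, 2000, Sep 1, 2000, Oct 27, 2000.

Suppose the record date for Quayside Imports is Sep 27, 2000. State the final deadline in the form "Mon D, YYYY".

1 month after Sep 27, 2000, on the same day of the month, is Oct 27, 2000.
Oct 27, 2000 falls on a listed holiday. Rolling to the next business day gives Oct 30, 2000, a Monday.
Final deadline: Oct 30, 2000.

Oct 30, 2000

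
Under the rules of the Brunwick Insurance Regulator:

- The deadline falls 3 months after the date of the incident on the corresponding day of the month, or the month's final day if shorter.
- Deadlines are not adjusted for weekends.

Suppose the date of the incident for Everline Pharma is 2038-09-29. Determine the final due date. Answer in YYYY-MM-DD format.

2038-12-29

Moving 3 months forward from 2038-09-29 on the corresponding day gives 2038-12-29.
2038-12-29 falls on a Wednesday. The rules make no weekend/holiday allowance, so it remains 2038-12-29.
Final deadline: 2038-12-29.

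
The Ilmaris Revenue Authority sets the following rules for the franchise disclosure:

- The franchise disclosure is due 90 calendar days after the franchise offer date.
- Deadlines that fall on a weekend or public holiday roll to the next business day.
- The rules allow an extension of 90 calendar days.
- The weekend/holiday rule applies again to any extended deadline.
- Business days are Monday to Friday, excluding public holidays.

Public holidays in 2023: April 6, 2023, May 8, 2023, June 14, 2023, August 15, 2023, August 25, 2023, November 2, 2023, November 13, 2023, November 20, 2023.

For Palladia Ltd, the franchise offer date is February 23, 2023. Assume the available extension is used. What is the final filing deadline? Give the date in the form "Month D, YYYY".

August 22, 2023

From February 23, 2023, 90 calendar days later is May 24, 2023.
May 24, 2023 (Wednesday) is already a business day.
Add the 90 calendar-day extension to May 24, 2023: August 22, 2023.
August 22, 2023 (Tuesday) is already a business day.
Final deadline: August 22, 2023.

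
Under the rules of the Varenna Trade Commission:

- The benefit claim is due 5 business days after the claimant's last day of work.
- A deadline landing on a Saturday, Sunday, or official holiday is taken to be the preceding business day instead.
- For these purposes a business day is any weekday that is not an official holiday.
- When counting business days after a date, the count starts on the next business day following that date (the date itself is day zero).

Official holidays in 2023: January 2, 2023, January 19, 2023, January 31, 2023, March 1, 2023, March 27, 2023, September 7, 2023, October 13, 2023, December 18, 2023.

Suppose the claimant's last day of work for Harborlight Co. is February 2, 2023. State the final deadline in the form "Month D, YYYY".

February 9, 2023

Counting 5 business days after February 2, 2023 (skipping weekends and listed holidays) reaches February 9, 2023.
February 9, 2023 falls on a Thursday, which is a business day, so no adjustment is needed.
The final due date is February 9, 2023.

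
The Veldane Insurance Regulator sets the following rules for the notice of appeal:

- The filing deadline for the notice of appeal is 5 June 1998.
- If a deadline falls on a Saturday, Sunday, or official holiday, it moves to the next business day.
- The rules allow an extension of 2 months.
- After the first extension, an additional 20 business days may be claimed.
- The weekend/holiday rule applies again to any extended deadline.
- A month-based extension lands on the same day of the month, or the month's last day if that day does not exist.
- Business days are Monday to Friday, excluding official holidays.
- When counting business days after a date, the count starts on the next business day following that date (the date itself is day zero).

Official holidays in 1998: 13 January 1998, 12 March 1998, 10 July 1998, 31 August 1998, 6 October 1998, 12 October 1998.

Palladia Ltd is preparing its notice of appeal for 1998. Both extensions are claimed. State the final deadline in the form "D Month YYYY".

3 September 1998

The statutory due date is 5 June 1998.
5 June 1998 falls on a Friday, which is a business day, so no adjustment is needed.
Add 2 months to 5 June 1998: 5 August 1998.
Since 5 August 1998 is a Wednesday and not a holiday, the date is unchanged.
Counting 20 further business days from 5 August 1998 reaches 3 September 1998.
3 September 1998 (Thursday) is already a business day.
So the filing is due 3 September 1998.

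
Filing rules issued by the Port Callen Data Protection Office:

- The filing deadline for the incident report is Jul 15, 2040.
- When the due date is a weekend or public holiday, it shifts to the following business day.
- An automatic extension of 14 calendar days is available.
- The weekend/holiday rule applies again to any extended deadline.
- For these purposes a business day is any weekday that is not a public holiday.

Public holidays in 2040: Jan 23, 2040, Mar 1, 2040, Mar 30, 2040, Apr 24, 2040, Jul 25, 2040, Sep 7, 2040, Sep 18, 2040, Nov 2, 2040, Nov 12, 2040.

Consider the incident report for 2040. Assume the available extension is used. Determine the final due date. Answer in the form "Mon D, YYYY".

Jul 30, 2040

The stated deadline is Jul 15, 2040.
Jul 15, 2040 is a Sunday; the next business day is Jul 16, 2040 (Monday).
Applying the 14-calendar-day extension: Jul 16, 2040 + 14 days = Jul 30, 2040.
Jul 30, 2040 is a Monday and not a listed holiday, so it stands.
Deadline: Jul 30, 2040.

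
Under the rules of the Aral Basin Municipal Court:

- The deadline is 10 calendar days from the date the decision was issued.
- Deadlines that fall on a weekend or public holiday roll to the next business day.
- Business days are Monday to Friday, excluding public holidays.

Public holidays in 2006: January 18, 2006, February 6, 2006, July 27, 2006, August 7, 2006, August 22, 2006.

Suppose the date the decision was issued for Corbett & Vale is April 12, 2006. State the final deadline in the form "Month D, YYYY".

Trigger date April 12, 2006 + 10 calendar days = April 22, 2006.
April 22, 2006 is a Saturday; the next business day is April 24, 2006 (Monday).
Deadline: April 24, 2006.

April 24, 2006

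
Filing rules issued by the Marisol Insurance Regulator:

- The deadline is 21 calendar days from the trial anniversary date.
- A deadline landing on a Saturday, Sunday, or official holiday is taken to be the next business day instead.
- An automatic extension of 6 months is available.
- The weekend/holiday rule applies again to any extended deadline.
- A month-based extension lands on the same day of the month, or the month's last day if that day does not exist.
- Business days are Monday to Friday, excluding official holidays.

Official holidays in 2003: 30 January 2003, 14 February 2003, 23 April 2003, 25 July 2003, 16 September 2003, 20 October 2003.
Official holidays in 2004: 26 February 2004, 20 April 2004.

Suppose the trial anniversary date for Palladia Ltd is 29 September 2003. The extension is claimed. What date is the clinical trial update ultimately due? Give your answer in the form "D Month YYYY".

21 calendar days after 29 September 2003 is 20 October 2003.
20 October 2003 is a listed holiday, so it moves to the next business day, 21 October 2003 (Tuesday).
Add 6 months to 21 October 2003: 21 April 2004.
21 April 2004 (Wednesday) is already a business day.
Final deadline: 21 April 2004.

21 April 2004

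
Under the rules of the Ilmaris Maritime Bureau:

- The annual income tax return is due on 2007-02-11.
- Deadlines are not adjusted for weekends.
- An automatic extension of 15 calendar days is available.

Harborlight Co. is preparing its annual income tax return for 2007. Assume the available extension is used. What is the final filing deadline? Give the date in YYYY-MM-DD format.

2007-02-26

The stated deadline is 2007-02-11.
2007-02-11 falls on a Sunday. The rules make no weekend/holiday allowance, so it remains 2007-02-11.
Add the 15 calendar-day extension to 2007-02-11: 2007-02-26.
2007-02-26 falls on a Monday. The rules make no weekend/holiday allowance, so it remains 2007-02-26.
Final deadline: 2007-02-26.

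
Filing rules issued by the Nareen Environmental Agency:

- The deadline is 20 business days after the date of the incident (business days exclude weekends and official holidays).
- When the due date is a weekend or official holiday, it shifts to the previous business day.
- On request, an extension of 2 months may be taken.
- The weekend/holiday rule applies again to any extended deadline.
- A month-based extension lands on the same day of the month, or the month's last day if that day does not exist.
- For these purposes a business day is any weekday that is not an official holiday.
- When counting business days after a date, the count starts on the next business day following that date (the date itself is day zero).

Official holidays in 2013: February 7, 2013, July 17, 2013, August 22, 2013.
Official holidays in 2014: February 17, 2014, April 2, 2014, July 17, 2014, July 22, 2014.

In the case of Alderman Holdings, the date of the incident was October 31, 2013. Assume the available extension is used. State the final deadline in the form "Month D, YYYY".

Starting the day after October 31, 2013 and counting 20 business days lands on November 28, 2013.
November 28, 2013 falls on a Thursday, which is a business day, so no adjustment is needed.
The 2 months extension carries November 28, 2013 to January 28, 2014.
Since January 28, 2014 is a Tuesday and not a holiday, the date is unchanged.
Final deadline: January 28, 2014.

January 28, 2014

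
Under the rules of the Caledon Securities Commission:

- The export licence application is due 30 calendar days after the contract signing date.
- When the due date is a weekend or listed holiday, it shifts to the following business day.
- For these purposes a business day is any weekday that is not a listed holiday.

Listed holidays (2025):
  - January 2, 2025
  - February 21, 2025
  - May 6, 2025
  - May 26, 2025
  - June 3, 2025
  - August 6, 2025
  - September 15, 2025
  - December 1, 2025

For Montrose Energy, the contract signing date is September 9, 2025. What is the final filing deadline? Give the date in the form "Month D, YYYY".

30 calendar days after September 9, 2025 is October 9, 2025.
October 9, 2025 (Thursday) is already a business day.
The final due date is October 9, 2025.

October 9, 2025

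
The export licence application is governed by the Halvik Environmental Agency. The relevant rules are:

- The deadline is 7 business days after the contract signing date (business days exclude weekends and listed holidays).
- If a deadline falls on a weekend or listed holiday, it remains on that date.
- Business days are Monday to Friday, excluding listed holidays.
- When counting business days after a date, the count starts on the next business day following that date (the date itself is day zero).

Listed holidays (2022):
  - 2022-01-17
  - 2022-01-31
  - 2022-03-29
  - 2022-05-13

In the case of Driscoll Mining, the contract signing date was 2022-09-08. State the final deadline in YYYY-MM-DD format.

7 business days after 2022-09-08, excluding weekends and holidays, is 2022-09-19.
2022-09-19 falls on a Monday. The rules make no weekend/holiday allowance, so it remains 2022-09-19.
So the filing is due 2022-09-19.

2022-09-19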